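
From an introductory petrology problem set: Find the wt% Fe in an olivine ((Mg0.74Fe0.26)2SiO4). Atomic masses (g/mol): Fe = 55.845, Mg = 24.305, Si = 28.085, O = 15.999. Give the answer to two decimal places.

18.49 weight percent

Formula mass = 1.48×24.305 + 0.52×55.845 + 1×28.085 + 4×15.999 = 157.092 g/mol, of which 29.039 g is Fe.
So Fe makes up 29.039/157.092 = 0.1849 of the mass, i.e. 18.49%.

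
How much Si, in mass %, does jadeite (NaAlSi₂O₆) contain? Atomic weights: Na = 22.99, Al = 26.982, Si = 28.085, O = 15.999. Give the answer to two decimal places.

27.79 mass %

Formula mass = 1·22.99 + 1·26.982 + 2·28.085 + 6·15.999 = 202.136 g/mol, of which 56.170 g is Si.
So Si makes up 56.170/202.136 = 0.2779 of the mass, i.e. 27.79%.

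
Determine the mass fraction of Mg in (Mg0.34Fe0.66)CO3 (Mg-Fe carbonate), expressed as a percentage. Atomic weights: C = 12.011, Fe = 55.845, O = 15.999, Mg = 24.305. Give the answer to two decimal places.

7.86 weight percent

Formula mass = 0.34*24.305 + 0.66*55.845 + 1*12.011 + 3*15.999 = 105.129 g/mol, of which 8.264 g is Mg.
So Mg makes up 8.264/105.129 = 0.0786 of the mass, i.e. 7.86%.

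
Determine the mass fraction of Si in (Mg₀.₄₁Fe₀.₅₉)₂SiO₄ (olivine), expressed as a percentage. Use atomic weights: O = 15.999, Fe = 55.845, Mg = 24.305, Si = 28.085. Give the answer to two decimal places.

15.79 wt%

Formula mass = 0.82*24.305 + 1.18*55.845 + 1*28.085 + 4*15.999 = 177.908 g/mol, of which 28.085 g is Si.
So Si makes up 28.085/177.908 = 0.1579 of the mass, i.e. 15.79%.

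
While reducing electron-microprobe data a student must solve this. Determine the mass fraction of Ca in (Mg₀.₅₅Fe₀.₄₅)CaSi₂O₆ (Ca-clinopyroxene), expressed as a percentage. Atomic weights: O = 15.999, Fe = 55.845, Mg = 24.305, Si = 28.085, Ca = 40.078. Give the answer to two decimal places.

M((Mg₀.₅₅Fe₀.₄₅)CaSi₂O₆) = 230.740 g/mol.
Ca contributes 1 × 40.078 = 40.078 g per mole.
40.078/230.740 = 0.1737 → 17.37%.

17.37 weight percent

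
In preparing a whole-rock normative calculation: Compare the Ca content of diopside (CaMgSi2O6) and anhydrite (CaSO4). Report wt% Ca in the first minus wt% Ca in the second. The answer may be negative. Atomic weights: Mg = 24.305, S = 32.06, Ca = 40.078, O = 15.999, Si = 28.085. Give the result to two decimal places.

-10.93 percentage points

M(CaMgSi2O6) = 216.547 g/mol, so wt% Ca = 40.078/216.547 × 100 = 18.51%.
M(CaSO4) = 136.134 g/mol, so wt% Ca = 40.078/136.134 × 100 = 29.44%.
18.51 − 29.44 = -10.93 pp.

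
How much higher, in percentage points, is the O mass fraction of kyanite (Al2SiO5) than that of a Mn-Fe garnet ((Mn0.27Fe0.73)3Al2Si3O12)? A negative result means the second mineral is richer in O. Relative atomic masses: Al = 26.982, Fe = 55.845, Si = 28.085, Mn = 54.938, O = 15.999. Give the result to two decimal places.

10.74 percentage points

M(Al2SiO5) = 162.044 g/mol, so wt% O = 79.995/162.044 × 100 = 49.37%.
M((Mn0.27Fe0.73)3Al2Si3O12) = 497.007 g/mol, so wt% O = 191.988/497.007 × 100 = 38.63%.
49.37 − 38.63 = 10.74 pp.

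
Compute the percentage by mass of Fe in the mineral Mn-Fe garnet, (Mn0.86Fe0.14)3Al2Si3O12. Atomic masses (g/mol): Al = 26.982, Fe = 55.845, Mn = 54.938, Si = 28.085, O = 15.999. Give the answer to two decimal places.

M((Mn0.86Fe0.14)3Al2Si3O12) = 495.402 g/mol.
Fe contributes 0.42 × 55.845 = 23.455 g per mole.
23.455/495.402 = 0.0473 → 4.73%.

4.73 weight percent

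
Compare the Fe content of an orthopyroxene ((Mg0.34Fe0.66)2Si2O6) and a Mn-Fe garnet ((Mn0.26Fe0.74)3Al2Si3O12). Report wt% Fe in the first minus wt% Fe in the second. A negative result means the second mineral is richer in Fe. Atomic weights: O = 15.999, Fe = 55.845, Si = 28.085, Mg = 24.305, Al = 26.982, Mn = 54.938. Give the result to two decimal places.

5.47 percentage points

Fe in (Mg0.34Fe0.66)2Si2O6: molar mass 242.407 g/mol; 1.32×55.845 = 73.715 g → 30.41 wt%.
Fe in (Mn0.26Fe0.74)3Al2Si3O12: molar mass 497.035 g/mol; 2.22×55.845 = 123.976 g → 24.94 wt%.
Difference = 30.41 − 24.94 = 5.47 percentage points.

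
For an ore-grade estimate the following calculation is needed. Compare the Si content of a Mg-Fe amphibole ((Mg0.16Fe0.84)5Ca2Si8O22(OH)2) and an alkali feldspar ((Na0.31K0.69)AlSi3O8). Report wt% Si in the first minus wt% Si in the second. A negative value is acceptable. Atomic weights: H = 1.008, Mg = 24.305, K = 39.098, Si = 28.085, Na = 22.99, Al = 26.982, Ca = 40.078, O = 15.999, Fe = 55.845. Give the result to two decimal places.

-7.04 percentage points

Si in (Mg0.16Fe0.84)5Ca2Si8O22(OH)2: molar mass 944.821 g/mol; 8×28.085 = 224.680 g → 23.78 wt%.
Si in (Na0.31K0.69)AlSi3O8: molar mass 273.334 g/mol; 3×28.085 = 84.255 g → 30.82 wt%.
Difference = 23.78 − 30.82 = -7.04 percentage points.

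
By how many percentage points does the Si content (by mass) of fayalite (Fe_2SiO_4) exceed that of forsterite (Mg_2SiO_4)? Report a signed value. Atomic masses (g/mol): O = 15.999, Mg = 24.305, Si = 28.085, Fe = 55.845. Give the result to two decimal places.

Si in Fe_2SiO_4: molar mass 203.771 g/mol; 1×28.085 = 28.085 g → 13.78 wt%.
Si in Mg_2SiO_4: molar mass 140.691 g/mol; 1×28.085 = 28.085 g → 19.96 wt%.
Difference = 13.78 − 19.96 = -6.18 percentage points.

-6.18 percentage points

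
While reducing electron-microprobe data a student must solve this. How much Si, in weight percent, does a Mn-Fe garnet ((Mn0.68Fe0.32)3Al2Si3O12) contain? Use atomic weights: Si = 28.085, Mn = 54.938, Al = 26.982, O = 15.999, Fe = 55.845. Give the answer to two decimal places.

Formula mass = 2.04×54.938 + 0.96×55.845 + 2×26.982 + 3×28.085 + 12×15.999 = 495.892 g/mol, of which 84.255 g is Si.
So Si makes up 84.255/495.892 = 0.1699 of the mass, i.e. 16.99%.

16.99 weight percent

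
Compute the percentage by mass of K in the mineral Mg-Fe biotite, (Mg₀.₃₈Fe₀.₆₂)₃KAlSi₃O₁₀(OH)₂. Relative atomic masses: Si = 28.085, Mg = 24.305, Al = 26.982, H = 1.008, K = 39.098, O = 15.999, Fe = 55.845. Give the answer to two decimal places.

8.22 weight percent

M((Mg₀.₃₈Fe₀.₆₂)₃KAlSi₃O₁₀(OH)₂) = 475.918 g/mol.
K contributes 1 × 39.098 = 39.098 g per mole.
39.098/475.918 = 0.0822 → 8.22%.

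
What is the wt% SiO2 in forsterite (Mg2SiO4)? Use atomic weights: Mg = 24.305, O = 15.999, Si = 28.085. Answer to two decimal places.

42.71 wt%

Formula mass = 140.691 g/mol.
1 Si → 1.0000 mol SiO2 per formula unit; M(SiO2) = 60.083, so SiO2 mass = 60.083 g.
60.083/140.691 × 100 = 42.71 wt%.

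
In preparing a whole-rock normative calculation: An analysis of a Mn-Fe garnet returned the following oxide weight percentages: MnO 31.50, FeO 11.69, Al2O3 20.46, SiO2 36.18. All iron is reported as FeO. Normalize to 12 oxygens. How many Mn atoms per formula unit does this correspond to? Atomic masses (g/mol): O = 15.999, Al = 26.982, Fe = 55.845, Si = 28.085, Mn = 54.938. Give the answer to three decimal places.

MnO: 31.50/70.937 = 0.44406 mol → 0.44406 mol Mn, 0.44406 mol O.
FeO: 11.69/71.844 = 0.16271 mol → 0.16271 mol Fe, 0.16271 mol O.
Al2O3: 20.46/101.961 = 0.20066 mol → 0.40132 mol Al, 0.60198 mol O.
SiO2: 36.18/60.083 = 0.60217 mol → 0.60217 mol Si, 1.20434 mol O.
Total oxygen = 2.41309 mol. Normalization factor = 12/2.41309 = 4.97288.
Mn per 12 O = 0.44406 × 4.97288 = 2.208.

2.208 Mn apfu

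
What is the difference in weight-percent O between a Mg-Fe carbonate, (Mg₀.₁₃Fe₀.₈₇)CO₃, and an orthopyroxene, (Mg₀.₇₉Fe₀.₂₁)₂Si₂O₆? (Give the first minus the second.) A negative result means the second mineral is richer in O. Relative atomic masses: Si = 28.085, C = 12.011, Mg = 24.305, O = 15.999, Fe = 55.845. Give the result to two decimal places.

-1.90 percentage points

First mineral: 47.997 g O in 111.753 g formula = 42.95 wt% O.
Second mineral: 95.994 g O in 214.021 g formula = 44.85 wt% O.
42.95% − 44.85% gives a difference of -1.90 percentage points.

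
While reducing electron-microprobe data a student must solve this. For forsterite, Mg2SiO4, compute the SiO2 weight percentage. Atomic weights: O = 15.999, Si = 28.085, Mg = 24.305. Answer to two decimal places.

M(Mg2SiO4) = 140.691 g/mol; M(SiO2) = 60.083 g/mol.
Moles SiO2 per formula unit = 1 Si ÷ 1 = 1.0000.
SiO2 fraction = (1.0000 × 60.083) / 140.691 = 60.083/140.691 = 0.4271.

42.71 wt%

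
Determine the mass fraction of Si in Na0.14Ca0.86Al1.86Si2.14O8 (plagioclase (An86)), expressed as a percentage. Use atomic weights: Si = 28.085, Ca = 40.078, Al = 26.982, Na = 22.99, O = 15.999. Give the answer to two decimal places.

21.78 weight percent

Formula mass = 0.14·22.99 + 0.86·40.078 + 1.86·26.982 + 2.14·28.085 + 8·15.999 = 275.966 g/mol, of which 60.102 g is Si.
So Si makes up 60.102/275.966 = 0.2178 of the mass, i.e. 21.78%.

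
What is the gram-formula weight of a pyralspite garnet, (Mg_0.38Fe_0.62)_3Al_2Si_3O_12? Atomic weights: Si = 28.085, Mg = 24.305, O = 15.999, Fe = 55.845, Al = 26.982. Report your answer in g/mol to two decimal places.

461.79 g/mol

M = 1.14*24.305 + 1.86*55.845 + 2*26.982 + 3*28.085 + 12*15.999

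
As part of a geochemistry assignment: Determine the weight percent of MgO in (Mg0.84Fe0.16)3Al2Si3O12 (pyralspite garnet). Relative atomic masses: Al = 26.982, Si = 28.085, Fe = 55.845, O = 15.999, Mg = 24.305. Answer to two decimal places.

24.28 wt%

Formula mass = 418.261 g/mol.
2.52 Mg → 2.5200 mol MgO per formula unit; M(MgO) = 40.304, so MgO mass = 101.566 g.
101.566/418.261 × 100 = 24.28 wt%.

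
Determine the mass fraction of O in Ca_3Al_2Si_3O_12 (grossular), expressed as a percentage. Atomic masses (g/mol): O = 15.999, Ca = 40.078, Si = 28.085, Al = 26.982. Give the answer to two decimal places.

Formula mass = 3×40.078 + 2×26.982 + 3×28.085 + 12×15.999 = 450.441 g/mol, of which 191.988 g is O.
So O makes up 191.988/450.441 = 0.4262 of the mass, i.e. 42.62%.

42.62 weight percent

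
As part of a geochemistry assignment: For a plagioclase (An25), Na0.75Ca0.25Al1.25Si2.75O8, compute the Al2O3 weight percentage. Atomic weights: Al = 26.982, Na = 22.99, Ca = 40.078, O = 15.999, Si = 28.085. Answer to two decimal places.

23.94 wt%

Formula mass = 266.215 g/mol.
1.25 Al → 0.6250 mol Al2O3 per formula unit; M(Al2O3) = 101.961, so Al2O3 mass = 63.726 g.
63.726/266.215 × 100 = 23.94 wt%.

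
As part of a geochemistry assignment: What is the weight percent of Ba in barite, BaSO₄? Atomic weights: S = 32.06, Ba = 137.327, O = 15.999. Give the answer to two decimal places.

Formula mass = 1*137.327 + 1*32.06 + 4*15.999 = 233.383 g/mol, of which 137.327 g is Ba.
So Ba makes up 137.327/233.383 = 0.5884 of the mass, i.e. 58.84%.

58.84 weight percent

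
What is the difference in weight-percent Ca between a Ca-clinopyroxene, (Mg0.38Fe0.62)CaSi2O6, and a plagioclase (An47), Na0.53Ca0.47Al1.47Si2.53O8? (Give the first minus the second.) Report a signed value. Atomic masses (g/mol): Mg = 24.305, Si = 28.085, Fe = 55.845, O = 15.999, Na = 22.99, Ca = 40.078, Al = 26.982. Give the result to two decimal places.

9.99 percentage points

Ca in (Mg0.38Fe0.62)CaSi2O6: molar mass 236.102 g/mol; 1×40.078 = 40.078 g → 16.97 wt%.
Ca in Na0.53Ca0.47Al1.47Si2.53O8: molar mass 269.732 g/mol; 0.47×40.078 = 18.837 g → 6.98 wt%.
Difference = 16.97 − 6.98 = 9.99 percentage points.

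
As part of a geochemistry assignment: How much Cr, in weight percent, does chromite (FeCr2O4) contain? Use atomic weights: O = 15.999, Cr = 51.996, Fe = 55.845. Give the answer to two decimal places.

M(FeCr2O4) = 223.833 g/mol.
Cr contributes 2 × 51.996 = 103.992 g per mole.
103.992/223.833 = 0.4646 → 46.46%.

46.46 weight percent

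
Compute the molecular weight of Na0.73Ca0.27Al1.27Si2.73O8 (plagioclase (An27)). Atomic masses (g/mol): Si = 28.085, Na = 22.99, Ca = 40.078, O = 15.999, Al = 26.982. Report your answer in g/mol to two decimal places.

M = 0.73(22.99) + 0.27(40.078) + 1.27(26.982) + 2.73(28.085) + 8(15.999)

266.53 g/mol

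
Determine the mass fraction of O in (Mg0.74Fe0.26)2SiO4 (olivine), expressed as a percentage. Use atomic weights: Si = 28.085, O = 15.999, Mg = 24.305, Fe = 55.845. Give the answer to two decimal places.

40.74 weight percent

Molar mass of (Mg0.74Fe0.26)2SiO4: 1.48*24.305 + 0.52*55.845 + 1*28.085 + 4*15.999 = 157.092 g/mol.
Mass of O per formula unit: 4 × 15.999 = 63.996 g.
Weight fraction O = 63.996 / 157.092 = 0.4074.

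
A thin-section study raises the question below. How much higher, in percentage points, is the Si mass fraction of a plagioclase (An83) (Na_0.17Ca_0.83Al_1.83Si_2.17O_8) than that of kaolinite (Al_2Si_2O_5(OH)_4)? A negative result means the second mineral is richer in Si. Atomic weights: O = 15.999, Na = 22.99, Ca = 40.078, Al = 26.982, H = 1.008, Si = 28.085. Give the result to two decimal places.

0.36 percentage points

First mineral: 60.944 g Si in 275.487 g formula = 22.12 wt% Si.
Second mineral: 56.170 g Si in 258.157 g formula = 21.76 wt% Si.
22.12% − 21.76% gives a difference of 0.36 percentage points.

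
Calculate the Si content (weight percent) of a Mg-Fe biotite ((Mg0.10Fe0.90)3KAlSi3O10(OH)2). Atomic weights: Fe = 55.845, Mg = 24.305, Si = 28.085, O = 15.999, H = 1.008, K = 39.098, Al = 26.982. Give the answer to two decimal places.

16.77 weight percent

Molar mass of (Mg0.10Fe0.90)3KAlSi3O10(OH)2: 0.30·24.305 + 2.70·55.845 + 1·39.098 + 1·26.982 + 3·28.085 + 12·15.999 + 2·1.008 = 502.412 g/mol.
Mass of Si per formula unit: 3 × 28.085 = 84.255 g.
Weight fraction Si = 84.255 / 502.412 = 0.1677.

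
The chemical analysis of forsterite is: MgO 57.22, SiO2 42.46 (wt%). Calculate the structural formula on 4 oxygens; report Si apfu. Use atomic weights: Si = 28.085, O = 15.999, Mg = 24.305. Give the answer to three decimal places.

0.998 Si apfu

MgO (M=40.304): mol = 1.41971; Mg = 1.41971, O = 1.41971.
SiO2 (M=60.083): mol = 0.70669; Si = 0.70669, O = 1.41338.
ΣO = 2.83309; factor = 4/ΣO = 1.41189.
Si apfu = 0.70669 × 1.41189 = 0.998.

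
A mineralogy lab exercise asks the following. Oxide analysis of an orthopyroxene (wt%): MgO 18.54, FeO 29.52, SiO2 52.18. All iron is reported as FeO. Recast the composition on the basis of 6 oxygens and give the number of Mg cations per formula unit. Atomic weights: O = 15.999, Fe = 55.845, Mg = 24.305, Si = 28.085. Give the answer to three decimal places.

MgO (M=40.304): mol = 0.46000; Mg = 0.46000, O = 0.46000.
FeO (M=71.844): mol = 0.41089; Fe = 0.41089, O = 0.41089.
SiO2 (M=60.083): mol = 0.86847; Si = 0.86847, O = 1.73694.
ΣO = 2.60783; factor = 6/ΣO = 2.30076.
Mg apfu = 0.46000 × 2.30076 = 1.058.

1.058 Mg apfu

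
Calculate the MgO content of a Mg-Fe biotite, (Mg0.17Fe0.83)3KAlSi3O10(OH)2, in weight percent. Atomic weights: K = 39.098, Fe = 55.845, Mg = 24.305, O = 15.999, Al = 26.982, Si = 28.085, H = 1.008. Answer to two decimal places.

Formula mass = 495.789 g/mol.
0.51 Mg → 0.5100 mol MgO per formula unit; M(MgO) = 40.304, so MgO mass = 20.555 g.
20.555/495.789 × 100 = 4.15 wt%.

4.15 wt%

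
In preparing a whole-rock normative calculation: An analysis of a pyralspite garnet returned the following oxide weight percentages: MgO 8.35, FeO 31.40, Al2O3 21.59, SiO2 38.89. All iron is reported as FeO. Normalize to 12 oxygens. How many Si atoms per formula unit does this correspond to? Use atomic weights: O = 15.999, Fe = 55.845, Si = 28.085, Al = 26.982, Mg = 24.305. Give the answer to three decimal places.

MgO: 8.35/40.304 = 0.20718 mol → 0.20718 mol Mg, 0.20718 mol O.
FeO: 31.40/71.844 = 0.43706 mol → 0.43706 mol Fe, 0.43706 mol O.
Al2O3: 21.59/101.961 = 0.21175 mol → 0.42350 mol Al, 0.63525 mol O.
SiO2: 38.89/60.083 = 0.64727 mol → 0.64727 mol Si, 1.29454 mol O.
Total oxygen = 2.57403 mol. Normalization factor = 12/2.57403 = 4.66195.
Si per 12 O = 0.64727 × 4.66195 = 3.018.

3.018 Si apfu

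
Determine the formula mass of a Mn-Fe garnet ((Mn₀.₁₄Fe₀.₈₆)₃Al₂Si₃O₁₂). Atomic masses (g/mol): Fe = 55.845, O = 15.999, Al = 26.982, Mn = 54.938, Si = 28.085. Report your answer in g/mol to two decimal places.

497.36 g/mol

Mn: 0.42 × 54.938 = 23.0740
Fe: 2.58 × 55.845 = 144.0801
Al: 2 × 26.982 = 53.9640
Si: 3 × 28.085 = 84.2550
O: 12 × 15.999 = 191.9880
Summing the contributions gives the formula mass.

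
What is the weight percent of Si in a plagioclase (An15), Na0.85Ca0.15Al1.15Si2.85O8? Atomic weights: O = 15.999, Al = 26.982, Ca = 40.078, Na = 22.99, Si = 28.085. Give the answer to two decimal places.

30.25 mass %

Molar mass of Na0.85Ca0.15Al1.15Si2.85O8: 0.85·22.99 + 0.15·40.078 + 1.15·26.982 + 2.85·28.085 + 8·15.999 = 264.617 g/mol.
Mass of Si per formula unit: 2.85 × 28.085 = 80.042 g.
Weight fraction Si = 80.042 / 264.617 = 0.3025.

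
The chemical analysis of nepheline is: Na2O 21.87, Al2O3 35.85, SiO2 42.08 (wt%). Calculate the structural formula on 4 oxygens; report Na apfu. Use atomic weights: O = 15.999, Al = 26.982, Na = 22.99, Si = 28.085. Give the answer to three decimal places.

21.87 wt% Na2O ÷ 61.979 g/mol = 0.35286 mol, giving 0.70572 Na and 0.35286 O.
35.85 wt% Al2O3 ÷ 101.961 g/mol = 0.35161 mol, giving 0.70322 Al and 1.05483 O.
42.08 wt% SiO2 ÷ 60.083 g/mol = 0.70036 mol, giving 0.70036 Si and 1.40072 O.
Oxygen sums to 2.80841; scaling by 4/2.80841 = 1.42429 puts the formula on 4 O.
Na: 0.70572 × 1.42429 = 1.005 atoms per formula unit.

1.005 Na apfu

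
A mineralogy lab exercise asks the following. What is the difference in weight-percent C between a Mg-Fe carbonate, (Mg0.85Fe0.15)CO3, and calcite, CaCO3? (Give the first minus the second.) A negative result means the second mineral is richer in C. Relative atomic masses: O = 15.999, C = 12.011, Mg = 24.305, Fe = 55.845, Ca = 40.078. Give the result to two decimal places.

1.49 percentage points

C in (Mg0.85Fe0.15)CO3: molar mass 89.044 g/mol; 1×12.011 = 12.011 g → 13.49 wt%.
C in CaCO3: molar mass 100.086 g/mol; 1×12.011 = 12.011 g → 12.00 wt%.
Difference = 13.49 − 12.00 = 1.49 percentage points.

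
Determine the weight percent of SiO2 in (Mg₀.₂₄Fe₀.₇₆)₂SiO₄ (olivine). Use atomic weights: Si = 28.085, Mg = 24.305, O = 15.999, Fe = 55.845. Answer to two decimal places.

31.85 wt%

Formula mass = 188.632 g/mol.
1 Si → 1.0000 mol SiO2 per formula unit; M(SiO2) = 60.083, so SiO2 mass = 60.083 g.
60.083/188.632 × 100 = 31.85 wt%.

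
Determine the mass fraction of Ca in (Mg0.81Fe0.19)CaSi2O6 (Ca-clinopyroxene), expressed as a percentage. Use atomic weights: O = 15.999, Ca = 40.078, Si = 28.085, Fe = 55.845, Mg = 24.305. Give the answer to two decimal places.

Molar mass of (Mg0.81Fe0.19)CaSi2O6: 0.81*24.305 + 0.19*55.845 + 1*40.078 + 2*28.085 + 6*15.999 = 222.540 g/mol.
Mass of Ca per formula unit: 1 × 40.078 = 40.078 g.
Weight fraction Ca = 40.078 / 222.540 = 0.1801.

18.01 weight percent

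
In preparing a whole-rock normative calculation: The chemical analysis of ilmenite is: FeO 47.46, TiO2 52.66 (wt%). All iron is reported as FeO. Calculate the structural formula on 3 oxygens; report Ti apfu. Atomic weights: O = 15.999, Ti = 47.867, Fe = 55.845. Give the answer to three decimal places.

0.999 Ti apfu

FeO: 47.46/71.844 = 0.66060 mol → 0.66060 mol Fe, 0.66060 mol O.
TiO2: 52.66/79.865 = 0.65936 mol → 0.65936 mol Ti, 1.31872 mol O.
Total oxygen = 1.97932 mol. Normalization factor = 3/1.97932 = 1.51567.
Ti per 3 O = 0.65936 × 1.51567 = 0.999.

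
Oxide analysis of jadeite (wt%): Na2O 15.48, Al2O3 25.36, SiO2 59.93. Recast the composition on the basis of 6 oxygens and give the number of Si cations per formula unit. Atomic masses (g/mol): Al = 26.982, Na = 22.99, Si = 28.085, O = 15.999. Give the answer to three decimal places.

2.001 Si apfu

Na2O: 15.48/61.979 = 0.24976 mol → 0.49952 mol Na, 0.24976 mol O.
Al2O3: 25.36/101.961 = 0.24872 mol → 0.49744 mol Al, 0.74616 mol O.
SiO2: 59.93/60.083 = 0.99745 mol → 0.99745 mol Si, 1.99490 mol O.
Total oxygen = 2.99082 mol. Normalization factor = 6/2.99082 = 2.00614.
Si per 6 O = 0.99745 × 2.00614 = 2.001.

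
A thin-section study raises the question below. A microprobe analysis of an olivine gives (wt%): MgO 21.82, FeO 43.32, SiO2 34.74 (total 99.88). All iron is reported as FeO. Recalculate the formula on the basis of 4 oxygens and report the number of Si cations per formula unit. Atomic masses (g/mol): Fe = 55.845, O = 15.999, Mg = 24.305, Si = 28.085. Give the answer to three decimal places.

1.005 Si apfu

21.82 wt% MgO ÷ 40.304 g/mol = 0.54139 mol, giving 0.54139 Mg and 0.54139 O.
43.32 wt% FeO ÷ 71.844 g/mol = 0.60297 mol, giving 0.60297 Fe and 0.60297 O.
34.74 wt% SiO2 ÷ 60.083 g/mol = 0.57820 mol, giving 0.57820 Si and 1.15640 O.
Oxygen sums to 2.30076; scaling by 4/2.30076 = 1.73856 puts the formula on 4 O.
Si: 0.57820 × 1.73856 = 1.005 atoms per formula unit.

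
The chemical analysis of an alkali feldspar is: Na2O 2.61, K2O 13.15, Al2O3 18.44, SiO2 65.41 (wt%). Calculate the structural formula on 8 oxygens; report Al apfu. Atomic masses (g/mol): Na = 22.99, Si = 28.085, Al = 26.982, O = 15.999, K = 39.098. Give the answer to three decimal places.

Na2O: 2.61/61.979 = 0.04211 mol → 0.08422 mol Na, 0.04211 mol O.
K2O: 13.15/94.195 = 0.13960 mol → 0.27920 mol K, 0.13960 mol O.
Al2O3: 18.44/101.961 = 0.18085 mol → 0.36170 mol Al, 0.54255 mol O.
SiO2: 65.41/60.083 = 1.08866 mol → 1.08866 mol Si, 2.17732 mol O.
Total oxygen = 2.90158 mol. Normalization factor = 8/2.90158 = 2.75712.
Al per 8 O = 0.36170 × 2.75712 = 0.997.

0.997 Al apfu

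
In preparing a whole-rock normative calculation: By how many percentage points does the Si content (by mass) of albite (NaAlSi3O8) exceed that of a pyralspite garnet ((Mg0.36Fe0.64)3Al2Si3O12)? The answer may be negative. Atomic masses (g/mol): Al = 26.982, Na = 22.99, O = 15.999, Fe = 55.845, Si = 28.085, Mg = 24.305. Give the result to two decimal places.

First mineral: 84.255 g Si in 262.219 g formula = 32.13 wt% Si.
Second mineral: 84.255 g Si in 463.679 g formula = 18.17 wt% Si.
32.13% − 18.17% gives a difference of 13.96 percentage points.

13.96 percentage points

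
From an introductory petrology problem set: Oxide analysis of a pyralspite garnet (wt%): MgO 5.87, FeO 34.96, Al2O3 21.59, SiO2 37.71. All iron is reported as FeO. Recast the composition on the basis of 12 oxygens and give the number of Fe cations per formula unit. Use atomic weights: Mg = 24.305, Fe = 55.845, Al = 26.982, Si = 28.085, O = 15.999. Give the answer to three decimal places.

MgO: 5.87/40.304 = 0.14564 mol → 0.14564 mol Mg, 0.14564 mol O.
FeO: 34.96/71.844 = 0.48661 mol → 0.48661 mol Fe, 0.48661 mol O.
Al2O3: 21.59/101.961 = 0.21175 mol → 0.42350 mol Al, 0.63525 mol O.
SiO2: 37.71/60.083 = 0.62763 mol → 0.62763 mol Si, 1.25526 mol O.
Total oxygen = 2.52276 mol. Normalization factor = 12/2.52276 = 4.75670.
Fe per 12 O = 0.48661 × 4.75670 = 2.315.

2.315 Fe apfu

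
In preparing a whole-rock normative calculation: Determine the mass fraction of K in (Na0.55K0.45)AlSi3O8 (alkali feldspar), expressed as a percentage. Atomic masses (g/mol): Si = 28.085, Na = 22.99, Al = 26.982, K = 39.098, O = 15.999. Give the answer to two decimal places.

6.53 weight percent

M((Na0.55K0.45)AlSi3O8) = 269.468 g/mol.
K contributes 0.45 × 39.098 = 17.594 g per mole.
17.594/269.468 = 0.0653 → 6.53%.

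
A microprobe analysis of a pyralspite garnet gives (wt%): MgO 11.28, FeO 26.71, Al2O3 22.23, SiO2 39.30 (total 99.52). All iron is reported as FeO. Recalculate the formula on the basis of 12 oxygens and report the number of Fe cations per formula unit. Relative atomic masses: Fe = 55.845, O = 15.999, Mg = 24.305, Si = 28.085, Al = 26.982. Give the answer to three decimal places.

MgO (M=40.304): mol = 0.27987; Mg = 0.27987, O = 0.27987.
FeO (M=71.844): mol = 0.37178; Fe = 0.37178, O = 0.37178.
Al2O3 (M=101.961): mol = 0.21802; Al = 0.43604, O = 0.65406.
SiO2 (M=60.083): mol = 0.65410; Si = 0.65410, O = 1.30820.
ΣO = 2.61391; factor = 12/ΣO = 4.59082.
Fe apfu = 0.37178 × 4.59082 = 1.707.

1.707 Fe apfu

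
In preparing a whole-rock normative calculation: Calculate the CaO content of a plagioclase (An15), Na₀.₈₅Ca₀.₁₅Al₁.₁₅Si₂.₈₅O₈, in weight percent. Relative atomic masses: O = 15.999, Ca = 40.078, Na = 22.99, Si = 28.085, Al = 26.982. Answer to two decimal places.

3.18 wt%

Molar mass of Na₀.₈₅Ca₀.₁₅Al₁.₁₅Si₂.₈₅O₈ = 0.85×22.99 + 0.15×40.078 + 1.15×26.982 + 2.85×28.085 + 8×15.999 = 264.617 g/mol.
Each formula unit contains 0.15 Ca, equivalent to 0.15/1 = 0.1500 mol CaO.
M(CaO) = 1×40.078 + 1×15.999 = 56.077 g/mol.
Mass of CaO per formula unit = 0.1500 × 56.077 = 8.412 g.
CaO wt% = 8.412 / 264.617 × 100 = 3.18%.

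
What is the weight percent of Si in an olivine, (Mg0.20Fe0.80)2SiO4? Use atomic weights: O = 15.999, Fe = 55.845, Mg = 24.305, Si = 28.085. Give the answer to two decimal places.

14.69 weight percent

Molar mass of (Mg0.20Fe0.80)2SiO4: 0.40·24.305 + 1.60·55.845 + 1·28.085 + 4·15.999 = 191.155 g/mol.
Mass of Si per formula unit: 1 × 28.085 = 28.085 g.
Weight fraction Si = 28.085 / 191.155 = 0.1469.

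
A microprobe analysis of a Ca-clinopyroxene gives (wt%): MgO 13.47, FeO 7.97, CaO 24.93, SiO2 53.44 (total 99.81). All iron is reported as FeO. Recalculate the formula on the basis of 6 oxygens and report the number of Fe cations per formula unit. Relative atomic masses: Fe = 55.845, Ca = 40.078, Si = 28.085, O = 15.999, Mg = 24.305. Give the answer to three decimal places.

0.249 Fe apfu

MgO (M=40.304): mol = 0.33421; Mg = 0.33421, O = 0.33421.
FeO (M=71.844): mol = 0.11093; Fe = 0.11093, O = 0.11093.
CaO (M=56.077): mol = 0.44457; Ca = 0.44457, O = 0.44457.
SiO2 (M=60.083): mol = 0.88944; Si = 0.88944, O = 1.77888.
ΣO = 2.66859; factor = 6/ΣO = 2.24838.
Fe apfu = 0.11093 × 2.24838 = 0.249.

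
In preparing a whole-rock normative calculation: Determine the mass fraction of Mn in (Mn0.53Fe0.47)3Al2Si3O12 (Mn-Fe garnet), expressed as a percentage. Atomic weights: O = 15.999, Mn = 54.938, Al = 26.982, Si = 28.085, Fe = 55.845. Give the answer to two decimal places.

M((Mn0.53Fe0.47)3Al2Si3O12) = 496.300 g/mol.
Mn contributes 1.59 × 54.938 = 87.351 g per mole.
87.351/496.300 = 0.1760 → 17.60%.

17.60 mass %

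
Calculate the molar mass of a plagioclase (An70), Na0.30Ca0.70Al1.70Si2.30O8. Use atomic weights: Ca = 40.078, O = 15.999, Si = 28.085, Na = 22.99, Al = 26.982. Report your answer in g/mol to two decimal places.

273.41 g/mol

M = 0.30·22.99 + 0.70·40.078 + 1.70·26.982 + 2.30·28.085 + 8·15.999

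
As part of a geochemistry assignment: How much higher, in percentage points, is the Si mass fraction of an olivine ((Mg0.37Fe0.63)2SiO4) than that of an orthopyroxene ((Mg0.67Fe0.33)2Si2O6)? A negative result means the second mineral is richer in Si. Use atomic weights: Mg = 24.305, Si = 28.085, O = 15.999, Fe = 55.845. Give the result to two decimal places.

-9.78 percentage points

M((Mg0.37Fe0.63)2SiO4) = 180.431 g/mol, so wt% Si = 28.085/180.431 × 100 = 15.57%.
M((Mg0.67Fe0.33)2Si2O6) = 221.590 g/mol, so wt% Si = 56.170/221.590 × 100 = 25.35%.
15.57 − 25.35 = -9.78 pp.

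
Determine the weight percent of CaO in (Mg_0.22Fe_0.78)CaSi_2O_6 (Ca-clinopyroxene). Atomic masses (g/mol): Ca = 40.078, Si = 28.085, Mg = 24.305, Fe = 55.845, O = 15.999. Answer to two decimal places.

Molar mass of (Mg_0.22Fe_0.78)CaSi_2O_6 = 0.22×24.305 + 0.78×55.845 + 1×40.078 + 2×28.085 + 6×15.999 = 241.148 g/mol.
Each formula unit contains 1 Ca, equivalent to 1/1 = 1.0000 mol CaO.
M(CaO) = 1×40.078 + 1×15.999 = 56.077 g/mol.
Mass of CaO per formula unit = 1.0000 × 56.077 = 56.077 g.
CaO wt% = 56.077 / 241.148 × 100 = 23.25%.

23.25 wt%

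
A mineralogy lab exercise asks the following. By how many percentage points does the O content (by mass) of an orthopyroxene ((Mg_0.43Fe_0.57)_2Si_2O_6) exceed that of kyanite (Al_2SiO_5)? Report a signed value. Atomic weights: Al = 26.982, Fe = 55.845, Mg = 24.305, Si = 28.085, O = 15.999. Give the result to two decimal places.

M((Mg_0.43Fe_0.57)_2Si_2O_6) = 236.730 g/mol, so wt% O = 95.994/236.730 × 100 = 40.55%.
M(Al_2SiO_5) = 162.044 g/mol, so wt% O = 79.995/162.044 × 100 = 49.37%.
40.55 − 49.37 = -8.82 pp.

-8.82 percentage points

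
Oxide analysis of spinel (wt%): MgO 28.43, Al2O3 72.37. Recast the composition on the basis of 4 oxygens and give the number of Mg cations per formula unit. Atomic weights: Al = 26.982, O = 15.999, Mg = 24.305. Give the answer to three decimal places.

0.995 Mg apfu

MgO (M=40.304): mol = 0.70539; Mg = 0.70539, O = 0.70539.
Al2O3 (M=101.961): mol = 0.70978; Al = 1.41956, O = 2.12934.
ΣO = 2.83473; factor = 4/ΣO = 1.41107.
Mg apfu = 0.70539 × 1.41107 = 0.995.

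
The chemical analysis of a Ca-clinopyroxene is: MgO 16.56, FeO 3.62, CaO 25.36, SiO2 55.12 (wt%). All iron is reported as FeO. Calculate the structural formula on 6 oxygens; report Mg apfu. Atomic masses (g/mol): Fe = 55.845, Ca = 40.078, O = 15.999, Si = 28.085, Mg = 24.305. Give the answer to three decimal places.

0.897 Mg apfu

MgO: 16.56/40.304 = 0.41088 mol → 0.41088 mol Mg, 0.41088 mol O.
FeO: 3.62/71.844 = 0.05039 mol → 0.05039 mol Fe, 0.05039 mol O.
CaO: 25.36/56.077 = 0.45224 mol → 0.45224 mol Ca, 0.45224 mol O.
SiO2: 55.12/60.083 = 0.91740 mol → 0.91740 mol Si, 1.83480 mol O.
Total oxygen = 2.74831 mol. Normalization factor = 6/2.74831 = 2.18316.
Mg per 6 O = 0.41088 × 2.18316 = 0.897.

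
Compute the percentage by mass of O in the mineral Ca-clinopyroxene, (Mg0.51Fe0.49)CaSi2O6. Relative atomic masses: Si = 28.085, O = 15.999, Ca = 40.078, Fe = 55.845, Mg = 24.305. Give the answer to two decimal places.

Formula mass = 0.51*24.305 + 0.49*55.845 + 1*40.078 + 2*28.085 + 6*15.999 = 232.002 g/mol, of which 95.994 g is O.
So O makes up 95.994/232.002 = 0.4138 of the mass, i.e. 41.38%.

41.38 weight percent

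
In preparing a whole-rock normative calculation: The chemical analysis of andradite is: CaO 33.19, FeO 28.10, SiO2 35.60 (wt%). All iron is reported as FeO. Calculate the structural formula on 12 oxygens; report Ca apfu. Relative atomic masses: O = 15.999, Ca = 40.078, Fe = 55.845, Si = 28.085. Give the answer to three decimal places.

33.19 wt% CaO ÷ 56.077 g/mol = 0.59186 mol, giving 0.59186 Ca and 0.59186 O.
28.10 wt% FeO ÷ 71.844 g/mol = 0.39113 mol, giving 0.39113 Fe and 0.39113 O.
35.60 wt% SiO2 ÷ 60.083 g/mol = 0.59251 mol, giving 0.59251 Si and 1.18502 O.
Oxygen sums to 2.16801; scaling by 12/2.16801 = 5.53503 puts the formula on 12 O.
Ca: 0.59186 × 5.53503 = 3.276 atoms per formula unit.

3.276 Ca apfu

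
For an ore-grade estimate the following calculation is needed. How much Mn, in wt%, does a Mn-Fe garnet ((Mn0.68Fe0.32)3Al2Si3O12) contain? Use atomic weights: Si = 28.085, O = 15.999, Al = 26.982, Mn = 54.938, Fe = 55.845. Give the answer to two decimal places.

M((Mn0.68Fe0.32)3Al2Si3O12) = 495.892 g/mol.
Mn contributes 2.04 × 54.938 = 112.074 g per mole.
112.074/495.892 = 0.2260 → 22.60%.

22.60 wt%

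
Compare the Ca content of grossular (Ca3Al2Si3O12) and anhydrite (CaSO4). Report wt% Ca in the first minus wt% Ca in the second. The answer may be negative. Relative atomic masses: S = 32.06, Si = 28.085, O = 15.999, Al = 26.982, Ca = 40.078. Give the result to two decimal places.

M(Ca3Al2Si3O12) = 450.441 g/mol, so wt% Ca = 120.234/450.441 × 100 = 26.69%.
M(CaSO4) = 136.134 g/mol, so wt% Ca = 40.078/136.134 × 100 = 29.44%.
26.69 − 29.44 = -2.75 pp.

-2.75 percentage points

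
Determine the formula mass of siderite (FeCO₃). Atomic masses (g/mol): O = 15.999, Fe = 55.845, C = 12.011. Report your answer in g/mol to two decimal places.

M = 1(55.845) + 1(12.011) + 3(15.999)

115.85 g/mol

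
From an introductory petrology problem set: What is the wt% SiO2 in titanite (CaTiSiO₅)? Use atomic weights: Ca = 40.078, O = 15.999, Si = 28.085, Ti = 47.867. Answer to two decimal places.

30.65 wt%

M(CaTiSiO₅) = 196.025 g/mol; M(SiO2) = 60.083 g/mol.
Moles SiO2 per formula unit = 1 Si ÷ 1 = 1.0000.
SiO2 fraction = (1.0000 × 60.083) / 196.025 = 60.083/196.025 = 0.3065.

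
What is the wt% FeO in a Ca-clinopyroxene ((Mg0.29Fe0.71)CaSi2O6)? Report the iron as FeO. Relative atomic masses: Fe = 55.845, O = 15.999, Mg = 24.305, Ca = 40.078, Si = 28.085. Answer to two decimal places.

Formula mass = 238.940 g/mol.
0.71 Fe → 0.7100 mol FeO per formula unit; M(FeO) = 71.844, so FeO mass = 51.009 g.
51.009/238.940 × 100 = 21.35 wt%.

21.35 wt%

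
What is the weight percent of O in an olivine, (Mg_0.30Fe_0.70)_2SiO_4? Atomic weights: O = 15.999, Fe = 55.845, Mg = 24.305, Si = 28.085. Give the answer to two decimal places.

34.62 weight percent

Formula mass = 0.60·24.305 + 1.40·55.845 + 1·28.085 + 4·15.999 = 184.847 g/mol, of which 63.996 g is O.
So O makes up 63.996/184.847 = 0.3462 of the mass, i.e. 34.62%.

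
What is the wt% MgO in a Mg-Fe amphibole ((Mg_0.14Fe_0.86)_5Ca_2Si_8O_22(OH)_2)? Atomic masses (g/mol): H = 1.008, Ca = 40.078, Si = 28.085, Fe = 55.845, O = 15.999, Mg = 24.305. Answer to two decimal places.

2.98 wt%

M((Mg_0.14Fe_0.86)_5Ca_2Si_8O_22(OH)_2) = 947.975 g/mol; M(MgO) = 40.304 g/mol.
Moles MgO per formula unit = 0.70 Mg ÷ 1 = 0.7000.
MgO fraction = (0.7000 × 40.304) / 947.975 = 28.213/947.975 = 0.0298.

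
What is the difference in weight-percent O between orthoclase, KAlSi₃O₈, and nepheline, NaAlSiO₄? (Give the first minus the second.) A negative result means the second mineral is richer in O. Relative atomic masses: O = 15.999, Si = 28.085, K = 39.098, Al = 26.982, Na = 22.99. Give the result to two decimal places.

M(KAlSi₃O₈) = 278.327 g/mol, so wt% O = 127.992/278.327 × 100 = 45.99%.
M(NaAlSiO₄) = 142.053 g/mol, so wt% O = 63.996/142.053 × 100 = 45.05%.
45.99 − 45.05 = 0.94 pp.

0.94 percentage points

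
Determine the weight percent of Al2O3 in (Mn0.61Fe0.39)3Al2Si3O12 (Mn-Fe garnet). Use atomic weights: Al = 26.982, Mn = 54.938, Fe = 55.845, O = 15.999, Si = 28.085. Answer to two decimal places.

Molar mass of (Mn0.61Fe0.39)3Al2Si3O12 = 1.83×54.938 + 1.17×55.845 + 2×26.982 + 3×28.085 + 12×15.999 = 496.082 g/mol.
Each formula unit contains 2 Al, equivalent to 2/2 = 1.0000 mol Al2O3.
M(Al2O3) = 2×26.982 + 3×15.999 = 101.961 g/mol.
Mass of Al2O3 per formula unit = 1.0000 × 101.961 = 101.961 g.
Al2O3 wt% = 101.961 / 496.082 × 100 = 20.55%.

20.55 wt%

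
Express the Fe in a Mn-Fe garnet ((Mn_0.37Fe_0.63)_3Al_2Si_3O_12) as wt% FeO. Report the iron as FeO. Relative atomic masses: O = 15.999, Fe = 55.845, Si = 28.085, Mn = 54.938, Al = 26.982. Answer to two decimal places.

27.34 wt%

Molar mass of (Mn_0.37Fe_0.63)_3Al_2Si_3O_12 = 1.11*54.938 + 1.89*55.845 + 2*26.982 + 3*28.085 + 12*15.999 = 496.735 g/mol.
Each formula unit contains 1.89 Fe, equivalent to 1.89/1 = 1.8900 mol FeO.
M(FeO) = 1×55.845 + 1×15.999 = 71.844 g/mol.
Mass of FeO per formula unit = 1.8900 × 71.844 = 135.785 g.
FeO wt% = 135.785 / 496.735 × 100 = 27.34%.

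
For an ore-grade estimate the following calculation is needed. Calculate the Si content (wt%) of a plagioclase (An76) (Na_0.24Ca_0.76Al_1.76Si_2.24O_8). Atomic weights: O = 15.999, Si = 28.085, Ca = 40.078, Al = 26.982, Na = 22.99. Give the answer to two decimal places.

Molar mass of Na_0.24Ca_0.76Al_1.76Si_2.24O_8: 0.24*22.99 + 0.76*40.078 + 1.76*26.982 + 2.24*28.085 + 8*15.999 = 274.368 g/mol.
Mass of Si per formula unit: 2.24 × 28.085 = 62.910 g.
Weight fraction Si = 62.910 / 274.368 = 0.2293.

22.93 wt%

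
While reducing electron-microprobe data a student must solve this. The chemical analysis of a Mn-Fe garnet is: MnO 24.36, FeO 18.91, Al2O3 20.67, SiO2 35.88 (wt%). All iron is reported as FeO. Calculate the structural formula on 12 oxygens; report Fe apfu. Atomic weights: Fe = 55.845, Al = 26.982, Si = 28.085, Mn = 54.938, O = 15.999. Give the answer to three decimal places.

MnO: 24.36/70.937 = 0.34340 mol → 0.34340 mol Mn, 0.34340 mol O.
FeO: 18.91/71.844 = 0.26321 mol → 0.26321 mol Fe, 0.26321 mol O.
Al2O3: 20.67/101.961 = 0.20272 mol → 0.40544 mol Al, 0.60816 mol O.
SiO2: 35.88/60.083 = 0.59717 mol → 0.59717 mol Si, 1.19434 mol O.
Total oxygen = 2.40911 mol. Normalization factor = 12/2.40911 = 4.98109.
Fe per 12 O = 0.26321 × 4.98109 = 1.311.

1.311 Fe apfu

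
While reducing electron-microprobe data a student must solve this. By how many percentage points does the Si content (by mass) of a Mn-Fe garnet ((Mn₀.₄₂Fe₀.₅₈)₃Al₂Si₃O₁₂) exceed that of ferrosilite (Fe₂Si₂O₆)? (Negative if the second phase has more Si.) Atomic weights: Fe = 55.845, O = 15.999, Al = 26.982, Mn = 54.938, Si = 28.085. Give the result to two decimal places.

-4.32 percentage points

Si in (Mn₀.₄₂Fe₀.₅₈)₃Al₂Si₃O₁₂: molar mass 496.599 g/mol; 3×28.085 = 84.255 g → 16.97 wt%.
Si in Fe₂Si₂O₆: molar mass 263.854 g/mol; 2×28.085 = 56.170 g → 21.29 wt%.
Difference = 16.97 − 21.29 = -4.32 percentage points.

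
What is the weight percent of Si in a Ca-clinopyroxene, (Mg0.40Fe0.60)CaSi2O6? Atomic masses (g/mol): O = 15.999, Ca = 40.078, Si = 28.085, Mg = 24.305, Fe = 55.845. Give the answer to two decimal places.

Molar mass of (Mg0.40Fe0.60)CaSi2O6: 0.40*24.305 + 0.60*55.845 + 1*40.078 + 2*28.085 + 6*15.999 = 235.471 g/mol.
Mass of Si per formula unit: 2 × 28.085 = 56.170 g.
Weight fraction Si = 56.170 / 235.471 = 0.2385.

23.85 wt%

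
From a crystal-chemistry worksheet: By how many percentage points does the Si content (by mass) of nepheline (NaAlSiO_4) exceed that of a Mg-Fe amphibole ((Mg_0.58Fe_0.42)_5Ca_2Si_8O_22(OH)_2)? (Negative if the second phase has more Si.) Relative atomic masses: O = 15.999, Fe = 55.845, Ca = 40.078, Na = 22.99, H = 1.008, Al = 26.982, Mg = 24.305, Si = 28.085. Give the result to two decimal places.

-5.80 percentage points

First mineral: 28.085 g Si in 142.053 g formula = 19.77 wt% Si.
Second mineral: 224.680 g Si in 878.587 g formula = 25.57 wt% Si.
19.77% − 25.57% gives a difference of -5.80 percentage points.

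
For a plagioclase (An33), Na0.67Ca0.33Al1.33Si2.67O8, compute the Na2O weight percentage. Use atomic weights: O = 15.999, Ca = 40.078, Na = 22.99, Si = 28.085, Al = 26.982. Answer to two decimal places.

M(Na0.67Ca0.33Al1.33Si2.67O8) = 267.494 g/mol; M(Na2O) = 61.979 g/mol.
Moles Na2O per formula unit = 0.67 Na ÷ 2 = 0.3350.
Na2O fraction = (0.3350 × 61.979) / 267.494 = 20.763/267.494 = 0.0776.

7.76 wt%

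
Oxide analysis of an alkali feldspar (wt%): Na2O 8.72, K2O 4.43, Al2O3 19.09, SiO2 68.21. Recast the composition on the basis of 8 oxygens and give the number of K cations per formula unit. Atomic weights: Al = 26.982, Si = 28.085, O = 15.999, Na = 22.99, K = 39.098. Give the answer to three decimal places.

Na2O: 8.72/61.979 = 0.14069 mol → 0.28138 mol Na, 0.14069 mol O.
K2O: 4.43/94.195 = 0.04703 mol → 0.09406 mol K, 0.04703 mol O.
Al2O3: 19.09/101.961 = 0.18723 mol → 0.37446 mol Al, 0.56169 mol O.
SiO2: 68.21/60.083 = 1.13526 mol → 1.13526 mol Si, 2.27052 mol O.
Total oxygen = 3.01993 mol. Normalization factor = 8/3.01993 = 2.64907.
K per 8 O = 0.09406 × 2.64907 = 0.249.

0.249 K apfu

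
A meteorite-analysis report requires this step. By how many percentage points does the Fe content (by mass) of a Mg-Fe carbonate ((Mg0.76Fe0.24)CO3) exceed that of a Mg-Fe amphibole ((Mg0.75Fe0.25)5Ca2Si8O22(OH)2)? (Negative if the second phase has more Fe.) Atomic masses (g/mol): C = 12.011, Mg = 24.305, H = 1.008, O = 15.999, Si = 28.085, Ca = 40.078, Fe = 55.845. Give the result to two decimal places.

First mineral: 13.403 g Fe in 91.883 g formula = 14.59 wt% Fe.
Second mineral: 69.806 g Fe in 851.778 g formula = 8.20 wt% Fe.
14.59% − 8.20% gives a difference of 6.39 percentage points.

6.39 percentage points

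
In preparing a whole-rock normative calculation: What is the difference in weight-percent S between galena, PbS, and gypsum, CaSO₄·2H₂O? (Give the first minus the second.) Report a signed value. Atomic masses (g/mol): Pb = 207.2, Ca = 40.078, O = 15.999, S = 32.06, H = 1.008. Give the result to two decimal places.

M(PbS) = 239.260 g/mol, so wt% S = 32.060/239.260 × 100 = 13.40%.
M(CaSO₄·2H₂O) = 172.164 g/mol, so wt% S = 32.060/172.164 × 100 = 18.62%.
13.40 − 18.62 = -5.22 pp.

-5.22 percentage points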